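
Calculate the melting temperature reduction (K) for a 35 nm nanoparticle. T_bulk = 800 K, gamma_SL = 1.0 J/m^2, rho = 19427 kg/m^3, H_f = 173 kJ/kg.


Radius R = 35/2 = 17.5 nm = 1.75e-08 m
Convert H_f = 173 kJ/kg = 173000 J/kg
dT = 2 * gamma_SL * T_bulk / (rho * H_f * R)
dT = 2 * 1.0 * 800 / (19427 * 173000 * 1.75e-08)
dT = 27.2 K

27.2


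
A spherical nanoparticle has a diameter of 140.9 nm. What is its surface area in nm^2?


Radius r = 140.9/2 = 70.45 nm
Surface area SA = 4 * pi * r^2
SA = 4 * pi * (70.45)^2
SA = 62369.44 nm^2

62369.44


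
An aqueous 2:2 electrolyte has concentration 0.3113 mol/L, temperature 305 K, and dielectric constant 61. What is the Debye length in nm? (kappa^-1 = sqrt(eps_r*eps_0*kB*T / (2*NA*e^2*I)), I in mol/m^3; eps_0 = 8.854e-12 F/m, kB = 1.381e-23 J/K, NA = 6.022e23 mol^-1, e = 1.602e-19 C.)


Ionic strength I = 0.3113 * 2^2 * 1000 = 1245.2 mol/m^3
kappa^-1 = sqrt(61 * 8.854e-12 * 1.381e-23 * 305 / (2 * 6.022e23 * (1.602e-19)^2 * 1245.2))
kappa^-1 = 0.243 nm

0.243


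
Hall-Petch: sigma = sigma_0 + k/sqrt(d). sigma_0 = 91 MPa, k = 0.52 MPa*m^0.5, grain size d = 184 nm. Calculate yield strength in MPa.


d = 184 nm = 1.84e-07 m
sqrt(d) = 0.0004289522
Hall-Petch contribution = k / sqrt(d) = 0.52 / 0.0004289522 = 1212.3 MPa
sigma = sigma_0 + k/sqrt(d) = 91 + 1212.3 = 1303.3 MPa

1303.3


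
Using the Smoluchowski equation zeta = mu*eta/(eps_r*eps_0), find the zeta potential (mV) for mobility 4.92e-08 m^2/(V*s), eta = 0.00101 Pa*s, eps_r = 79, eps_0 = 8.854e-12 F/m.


Smoluchowski equation: zeta = mu * eta / (eps_r * eps_0)
zeta = 4.92e-08 * 0.00101 / (79 * 8.854e-12)
zeta = 0.071043 V = 71.04 mV

71.04


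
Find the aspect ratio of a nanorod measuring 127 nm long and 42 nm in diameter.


Aspect ratio AR = length / diameter
AR = 127 / 42
AR = 3.02

3.02


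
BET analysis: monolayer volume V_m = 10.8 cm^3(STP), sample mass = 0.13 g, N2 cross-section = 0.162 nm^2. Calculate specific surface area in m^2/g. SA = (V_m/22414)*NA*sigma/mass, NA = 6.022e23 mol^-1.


Number of moles in monolayer = V_m / 22414 = 10.8 / 22414 = 0.00048184
Number of molecules = moles * NA = 0.00048184 * 6.022e23
SA = molecules * sigma / mass
SA = (10.8 / 22414) * 6.022e23 * 0.162e-18 / 0.13
SA = 361.6 m^2/g

361.6


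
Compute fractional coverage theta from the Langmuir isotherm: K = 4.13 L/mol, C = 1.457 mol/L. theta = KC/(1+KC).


Langmuir isotherm: theta = K*C / (1 + K*C)
K*C = 4.13 * 1.457 = 6.01741
theta = 6.01741 / (1 + 6.01741) = 6.01741 / 7.01741
theta = 0.8575

0.8575


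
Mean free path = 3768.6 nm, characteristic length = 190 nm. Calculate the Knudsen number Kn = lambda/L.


Knudsen number Kn = lambda / L
Kn = 3768.6 / 190
Kn = 19.8347

19.8347


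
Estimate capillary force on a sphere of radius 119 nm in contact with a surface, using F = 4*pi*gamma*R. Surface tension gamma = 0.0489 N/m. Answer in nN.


Convert radius: R = 119 nm = 1.19e-07 m
F = 4 * pi * gamma * R
F = 4 * pi * 0.0489 * 1.19e-07
F = 7.3125e-08 N = 73.125 nN

73.125


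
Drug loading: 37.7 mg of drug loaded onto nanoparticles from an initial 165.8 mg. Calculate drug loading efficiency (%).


Drug loading efficiency = (drug loaded / drug initial) * 100
DLE = 37.7 / 165.8 * 100
DLE = 0.2274 * 100
DLE = 22.74%

22.74


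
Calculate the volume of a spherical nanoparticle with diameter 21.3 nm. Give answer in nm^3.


Radius r = 21.3/2 = 10.65 nm
Volume V = (4/3) * pi * r^3
V = (4/3) * pi * (10.65)^3
V = 5059.85 nm^3

5059.85


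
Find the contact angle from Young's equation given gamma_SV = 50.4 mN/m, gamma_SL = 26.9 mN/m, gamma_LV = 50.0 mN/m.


cos(theta) = (gamma_SV - gamma_SL) / gamma_LV
cos(theta) = (50.4 - 26.9) / 50.0
cos(theta) = 0.47
theta = arccos(0.47) = 61.97 degrees

61.97


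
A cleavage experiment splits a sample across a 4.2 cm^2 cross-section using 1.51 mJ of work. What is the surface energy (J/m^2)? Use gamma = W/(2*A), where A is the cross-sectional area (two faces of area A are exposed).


Convert: A = 4.2 cm^2 = 0.00042 m^2, W = 1.51 mJ = 0.00151 J
Cleaving exposes two faces of area A, so total new surface = 2*A and gamma = W / (2*A)
gamma = 0.00151 / (2 * 0.00042)
gamma = 1.798 J/m^2

1.798


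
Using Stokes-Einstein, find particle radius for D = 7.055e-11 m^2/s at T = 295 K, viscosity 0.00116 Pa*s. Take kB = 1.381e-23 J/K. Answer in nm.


Stokes-Einstein: R = kB*T / (6*pi*eta*D)
R = 1.381e-23 * 295 / (6 * pi * 0.00116 * 7.055e-11)
R = 2.64095e-09 m = 2.64 nm

2.64


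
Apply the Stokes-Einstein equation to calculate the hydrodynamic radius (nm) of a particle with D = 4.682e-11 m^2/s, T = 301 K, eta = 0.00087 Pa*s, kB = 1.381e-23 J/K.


Stokes-Einstein: R = kB*T / (6*pi*eta*D)
R = 1.381e-23 * 301 / (6 * pi * 0.00087 * 4.682e-11)
R = 5.41388e-09 m = 5.41 nm

5.41


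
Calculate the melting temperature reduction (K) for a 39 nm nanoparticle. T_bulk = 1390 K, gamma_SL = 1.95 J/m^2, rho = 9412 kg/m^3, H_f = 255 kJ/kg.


Radius R = 39/2 = 19.5 nm = 1.95e-08 m
Convert H_f = 255 kJ/kg = 255000 J/kg
dT = 2 * gamma_SL * T_bulk / (rho * H_f * R)
dT = 2 * 1.95 * 1390 / (9412 * 255000 * 1.95e-08)
dT = 115.8 K

115.8


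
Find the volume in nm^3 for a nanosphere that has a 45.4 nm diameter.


Radius r = 45.4/2 = 22.7 nm
Volume V = (4/3) * pi * r^3
V = (4/3) * pi * (22.7)^3
V = 48996.63 nm^3

48996.63


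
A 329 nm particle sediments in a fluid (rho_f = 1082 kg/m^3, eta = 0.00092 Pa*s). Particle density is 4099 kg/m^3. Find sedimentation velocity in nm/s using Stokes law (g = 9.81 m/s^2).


Radius R = 329/2 nm = 1.645e-07 m
Density difference = 4099 - 1082 = 3017 kg/m^3
v = 2 * R^2 * (rho_p - rho_f) * g / (9 * eta)
v = 2 * (1.645e-07)^2 * 3017 * 9.81 / (9 * 0.00092)
v = 1.93453e-07 m/s = 193.4531 nm/s

193.4531


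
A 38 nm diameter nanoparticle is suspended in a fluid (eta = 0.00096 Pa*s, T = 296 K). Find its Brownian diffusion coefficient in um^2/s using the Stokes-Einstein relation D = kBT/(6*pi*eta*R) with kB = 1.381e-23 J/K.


Radius R = 38/2 = 19 nm = 1.9e-08 m
D = kB*T / (6*pi*eta*R)
D = 1.381e-23 * 296 / (6 * pi * 0.00096 * 1.9e-08)
D = 1.18894e-11 m^2/s = 11.889 um^2/s

11.889


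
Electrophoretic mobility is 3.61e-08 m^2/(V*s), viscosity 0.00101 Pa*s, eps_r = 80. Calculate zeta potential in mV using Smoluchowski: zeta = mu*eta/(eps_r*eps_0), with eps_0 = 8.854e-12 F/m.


Smoluchowski equation: zeta = mu * eta / (eps_r * eps_0)
zeta = 3.61e-08 * 0.00101 / (80 * 8.854e-12)
zeta = 0.051475 V = 51.48 mV

51.48


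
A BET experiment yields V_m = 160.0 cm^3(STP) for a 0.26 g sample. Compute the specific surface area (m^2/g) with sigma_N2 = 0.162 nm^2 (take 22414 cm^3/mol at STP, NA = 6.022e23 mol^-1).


Number of moles in monolayer = V_m / 22414 = 160.0 / 22414 = 0.0071384
Number of molecules = moles * NA = 0.0071384 * 6.022e23
SA = molecules * sigma / mass
SA = (160.0 / 22414) * 6.022e23 * 0.162e-18 / 0.26
SA = 2678.4 m^2/g

2678.4


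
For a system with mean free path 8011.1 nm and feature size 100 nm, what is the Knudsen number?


Knudsen number Kn = lambda / L
Kn = 8011.1 / 100
Kn = 80.111

80.111


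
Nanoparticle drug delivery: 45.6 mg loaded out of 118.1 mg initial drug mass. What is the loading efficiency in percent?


Drug loading efficiency = (drug loaded / drug initial) * 100
DLE = 45.6 / 118.1 * 100
DLE = 0.3861 * 100
DLE = 38.61%

38.61


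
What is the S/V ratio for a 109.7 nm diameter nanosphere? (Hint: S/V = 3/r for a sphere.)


Radius r = 109.7/2 = 54.85 nm
S/V = 3 / r = 3 / 54.85
S/V = 0.0547 nm^-1

0.0547


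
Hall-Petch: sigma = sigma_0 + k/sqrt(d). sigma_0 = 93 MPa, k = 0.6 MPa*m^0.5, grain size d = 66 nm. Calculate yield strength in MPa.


d = 66 nm = 6.6e-08 m
sqrt(d) = 0.0002569047
Hall-Petch contribution = k / sqrt(d) = 0.6 / 0.0002569047 = 2335.5 MPa
sigma = sigma_0 + k/sqrt(d) = 93 + 2335.5 = 2428.5 MPa

2428.5


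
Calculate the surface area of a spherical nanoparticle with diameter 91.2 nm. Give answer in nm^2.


Radius r = 91.2/2 = 45.6 nm
Surface area SA = 4 * pi * r^2
SA = 4 * pi * (45.6)^2
SA = 26130.01 nm^2

26130.01


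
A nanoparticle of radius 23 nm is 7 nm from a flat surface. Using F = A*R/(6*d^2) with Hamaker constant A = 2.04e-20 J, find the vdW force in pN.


Convert to SI: R = 23 nm = 2.3e-08 m, d = 7 nm = 7e-09 m
F = A * R / (6 * d^2)
F = 2.04e-20 * 2.3e-08 / (6 * (7e-09)^2)
F = 1.59592e-12 N = 1.596 pN

1.596


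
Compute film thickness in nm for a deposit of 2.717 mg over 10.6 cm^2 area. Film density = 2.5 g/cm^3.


Convert: m = 2.717 mg = 2.7170e-06 kg, A = 10.6 cm^2 = 1.0600e-03 m^2, rho = 2.5 g/cm^3 = 2500 kg/m^3
t = m / (A * rho)
t = 2.7170e-06 / (1.0600e-03 * 2500)
t = 1.0253e-06 m = 1025.3 nm

1025.3


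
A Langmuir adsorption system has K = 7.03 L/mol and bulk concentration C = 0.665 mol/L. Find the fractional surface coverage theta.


Langmuir isotherm: theta = K*C / (1 + K*C)
K*C = 7.03 * 0.665 = 4.67495
theta = 4.67495 / (1 + 4.67495) = 4.67495 / 5.67495
theta = 0.8238

0.8238


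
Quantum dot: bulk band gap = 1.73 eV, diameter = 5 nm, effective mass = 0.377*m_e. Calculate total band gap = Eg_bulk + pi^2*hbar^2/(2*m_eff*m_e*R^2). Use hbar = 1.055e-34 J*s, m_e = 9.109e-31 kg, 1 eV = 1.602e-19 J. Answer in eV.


Radius R = 5/2 nm = 2.5e-09 m
Confinement energy dE = pi^2 * hbar^2 / (2 * m_eff * m_e * R^2)
dE = pi^2 * (1.055e-34)^2 / (2 * 0.377 * 9.109e-31 * (2.5e-09)^2) J, divided by 1.602e-19 J/eV
dE = 0.1597 eV
Total band gap = E_g(bulk) + dE = 1.73 + 0.1597 = 1.8897 eV

1.8897


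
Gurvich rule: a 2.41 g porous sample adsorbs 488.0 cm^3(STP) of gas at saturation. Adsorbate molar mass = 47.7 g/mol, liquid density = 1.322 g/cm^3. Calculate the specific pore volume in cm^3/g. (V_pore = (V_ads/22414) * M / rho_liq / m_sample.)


Moles adsorbed n = V_ads / 22414 = 488.0 / 22414 = 2.177211e-02 mol
Liquid volume V_liq = n * M / rho_liq = 2.177211e-02 * 47.7 / 1.322 = 0.78557 cm^3
Specific pore volume V_pore = V_liq / m_sample = 0.78557 / 2.41
V_pore = 0.326 cm^3/g

0.326


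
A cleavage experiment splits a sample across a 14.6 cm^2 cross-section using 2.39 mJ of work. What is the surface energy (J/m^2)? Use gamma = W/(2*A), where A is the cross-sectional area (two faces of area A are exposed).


Convert: A = 14.6 cm^2 = 0.00146 m^2, W = 2.39 mJ = 0.00239 J
Cleaving exposes two faces of area A, so total new surface = 2*A and gamma = W / (2*A)
gamma = 0.00239 / (2 * 0.00146)
gamma = 0.818 J/m^2

0.818


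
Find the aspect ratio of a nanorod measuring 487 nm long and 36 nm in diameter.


Aspect ratio AR = length / diameter
AR = 487 / 36
AR = 13.53

13.53


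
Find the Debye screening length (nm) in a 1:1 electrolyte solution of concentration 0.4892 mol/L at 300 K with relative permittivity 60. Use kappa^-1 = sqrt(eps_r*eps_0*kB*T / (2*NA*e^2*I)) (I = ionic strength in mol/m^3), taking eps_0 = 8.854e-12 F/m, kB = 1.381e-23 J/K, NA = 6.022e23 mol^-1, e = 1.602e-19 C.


Ionic strength I = 0.4892 * 1^2 * 1000 = 489.2 mol/m^3
kappa^-1 = sqrt(60 * 8.854e-12 * 1.381e-23 * 300 / (2 * 6.022e23 * (1.602e-19)^2 * 489.2))
kappa^-1 = 0.382 nm

0.382


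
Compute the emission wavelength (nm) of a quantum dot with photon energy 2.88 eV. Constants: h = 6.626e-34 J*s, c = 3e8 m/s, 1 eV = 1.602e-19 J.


Convert energy: E = 2.88 eV = 2.88 * 1.602e-19 = 4.61376e-19 J
lambda = h*c / E = 6.626e-34 * 3e8 / 4.61376e-19
lambda = 4.30842e-07 m = 430.8 nm

430.8


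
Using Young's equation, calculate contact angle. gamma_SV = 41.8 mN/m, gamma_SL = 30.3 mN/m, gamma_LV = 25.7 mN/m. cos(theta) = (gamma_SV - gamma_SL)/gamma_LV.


cos(theta) = (gamma_SV - gamma_SL) / gamma_LV
cos(theta) = (41.8 - 30.3) / 25.7
cos(theta) = 0.447471
theta = arccos(0.447471) = 63.42 degrees

63.42


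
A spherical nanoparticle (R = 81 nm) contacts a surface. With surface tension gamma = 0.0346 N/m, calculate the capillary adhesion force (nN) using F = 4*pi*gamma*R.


Convert radius: R = 81 nm = 8.1e-08 m
F = 4 * pi * gamma * R
F = 4 * pi * 0.0346 * 8.1e-08
F = 3.52185e-08 N = 35.2185 nN

35.2185


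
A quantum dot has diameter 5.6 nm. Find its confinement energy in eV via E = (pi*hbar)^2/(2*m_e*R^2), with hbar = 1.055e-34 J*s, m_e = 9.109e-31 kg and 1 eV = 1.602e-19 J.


Radius R = 5.6/2 = 2.8 nm = 2.8e-09 m
E = (pi * 1.055e-34)^2 / (2 * 9.109e-31 * (2.8e-09)^2)
E(J) = 7.69109e-21
E = E(J) / 1.602e-19 = 0.048 eV

0.048


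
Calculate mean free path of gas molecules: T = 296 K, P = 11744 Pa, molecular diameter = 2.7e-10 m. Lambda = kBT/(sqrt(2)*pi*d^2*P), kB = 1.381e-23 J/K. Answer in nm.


Mean free path: lambda = kB*T / (sqrt(2) * pi * d^2 * P)
lambda = 1.381e-23 * 296 / (sqrt(2) * pi * (2.7e-10)^2 * 11744)
lambda = 1.07467e-06 m
lambda = 1074.67 nm

1074.67


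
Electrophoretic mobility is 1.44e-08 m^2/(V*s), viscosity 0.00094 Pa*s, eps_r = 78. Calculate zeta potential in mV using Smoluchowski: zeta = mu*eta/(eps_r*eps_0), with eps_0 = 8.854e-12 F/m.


Smoluchowski equation: zeta = mu * eta / (eps_r * eps_0)
zeta = 1.44e-08 * 0.00094 / (78 * 8.854e-12)
zeta = 0.0196 V = 19.6 mV

19.6


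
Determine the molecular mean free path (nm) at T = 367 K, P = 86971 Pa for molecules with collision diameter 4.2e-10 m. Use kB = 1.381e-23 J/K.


Mean free path: lambda = kB*T / (sqrt(2) * pi * d^2 * P)
lambda = 1.381e-23 * 367 / (sqrt(2) * pi * (4.2e-10)^2 * 86971)
lambda = 7.4357e-08 m
lambda = 74.36 nm

74.36


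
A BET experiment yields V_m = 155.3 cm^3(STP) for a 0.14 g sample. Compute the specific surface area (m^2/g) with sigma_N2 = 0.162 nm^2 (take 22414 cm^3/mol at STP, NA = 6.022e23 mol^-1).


Number of moles in monolayer = V_m / 22414 = 155.3 / 22414 = 0.00692871
Number of molecules = moles * NA = 0.00692871 * 6.022e23
SA = molecules * sigma / mass
SA = (155.3 / 22414) * 6.022e23 * 0.162e-18 / 0.14
SA = 4828.1 m^2/g

4828.1


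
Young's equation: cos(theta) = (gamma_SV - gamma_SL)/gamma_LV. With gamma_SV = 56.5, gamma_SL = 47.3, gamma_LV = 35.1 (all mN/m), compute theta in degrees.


cos(theta) = (gamma_SV - gamma_SL) / gamma_LV
cos(theta) = (56.5 - 47.3) / 35.1
cos(theta) = 0.262108
theta = arccos(0.262108) = 74.8 degrees

74.8


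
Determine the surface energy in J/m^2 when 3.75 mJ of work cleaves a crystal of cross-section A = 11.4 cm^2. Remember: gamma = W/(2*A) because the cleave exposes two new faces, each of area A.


Convert: A = 11.4 cm^2 = 0.00114 m^2, W = 3.75 mJ = 0.00375 J
Cleaving exposes two faces of area A, so total new surface = 2*A and gamma = W / (2*A)
gamma = 0.00375 / (2 * 0.00114)
gamma = 1.645 J/m^2

1.645


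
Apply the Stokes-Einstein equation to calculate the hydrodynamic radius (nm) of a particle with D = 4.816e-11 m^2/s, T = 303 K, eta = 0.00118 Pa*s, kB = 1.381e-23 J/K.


Stokes-Einstein: R = kB*T / (6*pi*eta*D)
R = 1.381e-23 * 303 / (6 * pi * 0.00118 * 4.816e-11)
R = 3.90631e-09 m = 3.91 nm

3.91


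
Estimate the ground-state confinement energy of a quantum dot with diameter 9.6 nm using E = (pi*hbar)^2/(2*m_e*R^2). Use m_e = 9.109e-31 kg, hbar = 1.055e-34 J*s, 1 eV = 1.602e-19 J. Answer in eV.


Radius R = 9.6/2 = 4.8 nm = 4.8e-09 m
E = (pi * 1.055e-34)^2 / (2 * 9.109e-31 * (4.8e-09)^2)
E(J) = 2.61711e-21
E = E(J) / 1.602e-19 = 0.0163 eV

0.0163


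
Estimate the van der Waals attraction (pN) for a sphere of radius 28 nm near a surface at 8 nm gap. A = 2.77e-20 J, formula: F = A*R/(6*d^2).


Convert to SI: R = 28 nm = 2.8e-08 m, d = 8 nm = 8e-09 m
F = A * R / (6 * d^2)
F = 2.77e-20 * 2.8e-08 / (6 * (8e-09)^2)
F = 2.01979e-12 N = 2.02 pN

2.02


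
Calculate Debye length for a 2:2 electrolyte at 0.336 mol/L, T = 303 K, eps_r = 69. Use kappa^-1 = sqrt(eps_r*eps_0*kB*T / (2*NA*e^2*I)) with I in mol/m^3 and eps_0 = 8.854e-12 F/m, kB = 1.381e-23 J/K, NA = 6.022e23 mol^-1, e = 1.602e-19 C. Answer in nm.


Ionic strength I = 0.336 * 2^2 * 1000 = 1344 mol/m^3
kappa^-1 = sqrt(69 * 8.854e-12 * 1.381e-23 * 303 / (2 * 6.022e23 * (1.602e-19)^2 * 1344))
kappa^-1 = 0.248 nm

0.248


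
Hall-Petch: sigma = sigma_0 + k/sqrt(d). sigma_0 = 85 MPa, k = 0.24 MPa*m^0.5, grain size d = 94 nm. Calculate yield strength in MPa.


d = 94 nm = 9.4e-08 m
sqrt(d) = 0.0003065942
Hall-Petch contribution = k / sqrt(d) = 0.24 / 0.0003065942 = 782.8 MPa
sigma = sigma_0 + k/sqrt(d) = 85 + 782.8 = 867.8 MPa

867.8


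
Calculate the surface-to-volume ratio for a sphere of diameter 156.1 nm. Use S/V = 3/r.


Radius r = 156.1/2 = 78.05 nm
S/V = 3 / r = 3 / 78.05
S/V = 0.0384 nm^-1

0.0384


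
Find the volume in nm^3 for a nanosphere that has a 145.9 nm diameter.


Radius r = 145.9/2 = 72.95 nm
Volume V = (4/3) * pi * r^3
V = (4/3) * pi * (72.95)^3
V = 1626164.58 nm^3

1626164.58


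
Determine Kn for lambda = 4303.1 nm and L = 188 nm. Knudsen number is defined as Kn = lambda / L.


Knudsen number Kn = lambda / L
Kn = 4303.1 / 188
Kn = 22.8888

22.8888


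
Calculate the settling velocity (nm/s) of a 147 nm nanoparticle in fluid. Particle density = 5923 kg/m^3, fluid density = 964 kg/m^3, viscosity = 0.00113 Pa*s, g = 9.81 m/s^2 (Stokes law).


Radius R = 147/2 nm = 7.35e-08 m
Density difference = 5923 - 964 = 4959 kg/m^3
v = 2 * R^2 * (rho_p - rho_f) * g / (9 * eta)
v = 2 * (7.35e-08)^2 * 4959 * 9.81 / (9 * 0.00113)
v = 5.16829e-08 m/s = 51.6829 nm/s

51.6829


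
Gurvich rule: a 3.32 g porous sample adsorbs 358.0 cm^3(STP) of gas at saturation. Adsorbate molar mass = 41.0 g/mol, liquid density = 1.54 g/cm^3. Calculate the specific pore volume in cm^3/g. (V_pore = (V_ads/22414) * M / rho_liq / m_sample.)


Moles adsorbed n = V_ads / 22414 = 358.0 / 22414 = 1.597216e-02 mol
Liquid volume V_liq = n * M / rho_liq = 1.597216e-02 * 41.0 / 1.54 = 0.42523 cm^3
Specific pore volume V_pore = V_liq / m_sample = 0.42523 / 3.32
V_pore = 0.1281 cm^3/g

0.1281


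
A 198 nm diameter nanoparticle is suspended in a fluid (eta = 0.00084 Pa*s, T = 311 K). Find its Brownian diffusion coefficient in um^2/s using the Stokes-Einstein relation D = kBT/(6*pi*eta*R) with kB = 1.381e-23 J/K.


Radius R = 198/2 = 99 nm = 9.9e-08 m
D = kB*T / (6*pi*eta*R)
D = 1.381e-23 * 311 / (6 * pi * 0.00084 * 9.9e-08)
D = 2.73992e-12 m^2/s = 2.74 um^2/s

2.74


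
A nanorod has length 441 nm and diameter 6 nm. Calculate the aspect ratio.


Aspect ratio AR = length / diameter
AR = 441 / 6
AR = 73.5

73.5


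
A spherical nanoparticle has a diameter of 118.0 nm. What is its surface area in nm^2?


Radius r = 118.0/2 = 59 nm
Surface area SA = 4 * pi * r^2
SA = 4 * pi * (59)^2
SA = 43743.54 nm^2

43743.54


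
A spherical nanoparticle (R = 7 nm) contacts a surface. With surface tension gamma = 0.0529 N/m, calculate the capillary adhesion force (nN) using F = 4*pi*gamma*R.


Convert radius: R = 7 nm = 7e-09 m
F = 4 * pi * gamma * R
F = 4 * pi * 0.0529 * 7e-09
F = 4.65333e-09 N = 4.6533 nN

4.6533


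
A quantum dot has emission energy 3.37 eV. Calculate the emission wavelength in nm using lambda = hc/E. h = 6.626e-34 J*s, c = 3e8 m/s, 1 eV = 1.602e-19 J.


Convert energy: E = 3.37 eV = 3.37 * 1.602e-19 = 5.39874e-19 J
lambda = h*c / E = 6.626e-34 * 3e8 / 5.39874e-19
lambda = 3.68197e-07 m = 368.2 nm

368.2


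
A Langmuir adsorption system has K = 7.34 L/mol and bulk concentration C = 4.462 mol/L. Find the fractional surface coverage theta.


Langmuir isotherm: theta = K*C / (1 + K*C)
K*C = 7.34 * 4.462 = 32.75108
theta = 32.75108 / (1 + 32.75108) = 32.75108 / 33.75108
theta = 0.9704

0.9704


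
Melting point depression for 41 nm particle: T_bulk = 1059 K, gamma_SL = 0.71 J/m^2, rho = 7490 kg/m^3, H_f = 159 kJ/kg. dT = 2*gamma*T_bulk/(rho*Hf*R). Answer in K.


Radius R = 41/2 = 20.5 nm = 2.05e-08 m
Convert H_f = 159 kJ/kg = 159000 J/kg
dT = 2 * gamma_SL * T_bulk / (rho * H_f * R)
dT = 2 * 0.71 * 1059 / (7490 * 159000 * 2.05e-08)
dT = 61.6 K

61.6


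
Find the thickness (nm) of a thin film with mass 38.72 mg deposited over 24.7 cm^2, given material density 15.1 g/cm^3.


Convert: m = 38.72 mg = 3.8720e-05 kg, A = 24.7 cm^2 = 2.4700e-03 m^2, rho = 15.1 g/cm^3 = 15100 kg/m^3
t = m / (A * rho)
t = 3.8720e-05 / (2.4700e-03 * 15100)
t = 1.0382e-06 m = 1038.2 nm

1038.2


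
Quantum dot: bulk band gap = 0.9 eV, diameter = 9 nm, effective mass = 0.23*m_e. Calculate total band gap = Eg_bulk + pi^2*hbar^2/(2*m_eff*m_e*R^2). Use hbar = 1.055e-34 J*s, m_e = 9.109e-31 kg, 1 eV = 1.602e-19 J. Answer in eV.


Radius R = 9/2 nm = 4.5e-09 m
Confinement energy dE = pi^2 * hbar^2 / (2 * m_eff * m_e * R^2)
dE = pi^2 * (1.055e-34)^2 / (2 * 0.23 * 9.109e-31 * (4.5e-09)^2) J, divided by 1.602e-19 J/eV
dE = 0.0808 eV
Total band gap = E_g(bulk) + dE = 0.9 + 0.0808 = 0.9808 eV

0.9808


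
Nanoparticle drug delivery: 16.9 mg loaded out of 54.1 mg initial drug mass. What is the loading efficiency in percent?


Drug loading efficiency = (drug loaded / drug initial) * 100
DLE = 16.9 / 54.1 * 100
DLE = 0.3124 * 100
DLE = 31.24%

31.24


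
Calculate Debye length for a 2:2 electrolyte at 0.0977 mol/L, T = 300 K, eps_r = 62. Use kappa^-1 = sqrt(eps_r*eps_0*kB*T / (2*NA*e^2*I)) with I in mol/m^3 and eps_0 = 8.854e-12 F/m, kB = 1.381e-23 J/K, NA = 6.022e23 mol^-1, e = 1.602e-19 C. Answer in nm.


Ionic strength I = 0.0977 * 2^2 * 1000 = 390.8 mol/m^3
kappa^-1 = sqrt(62 * 8.854e-12 * 1.381e-23 * 300 / (2 * 6.022e23 * (1.602e-19)^2 * 390.8))
kappa^-1 = 0.434 nm

0.434


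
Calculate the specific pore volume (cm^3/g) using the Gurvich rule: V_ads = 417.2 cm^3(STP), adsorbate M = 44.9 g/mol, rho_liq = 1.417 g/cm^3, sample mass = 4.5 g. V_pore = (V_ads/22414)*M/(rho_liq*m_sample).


Moles adsorbed n = V_ads / 22414 = 417.2 / 22414 = 1.861337e-02 mol
Liquid volume V_liq = n * M / rho_liq = 1.861337e-02 * 44.9 / 1.417 = 0.58980 cm^3
Specific pore volume V_pore = V_liq / m_sample = 0.58980 / 4.5
V_pore = 0.1311 cm^3/g

0.1311


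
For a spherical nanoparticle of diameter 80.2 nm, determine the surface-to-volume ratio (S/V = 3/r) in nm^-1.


Radius r = 80.2/2 = 40.1 nm
S/V = 3 / r = 3 / 40.1
S/V = 0.0748 nm^-1

0.0748


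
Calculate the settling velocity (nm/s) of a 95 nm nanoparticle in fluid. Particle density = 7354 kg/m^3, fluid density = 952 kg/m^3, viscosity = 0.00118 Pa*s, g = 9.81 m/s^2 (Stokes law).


Radius R = 95/2 nm = 4.75e-08 m
Density difference = 7354 - 952 = 6402 kg/m^3
v = 2 * R^2 * (rho_p - rho_f) * g / (9 * eta)
v = 2 * (4.75e-08)^2 * 6402 * 9.81 / (9 * 0.00118)
v = 2.66856e-08 m/s = 26.6856 nm/s

26.6856


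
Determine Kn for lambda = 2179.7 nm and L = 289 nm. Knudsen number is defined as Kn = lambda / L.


Knudsen number Kn = lambda / L
Kn = 2179.7 / 289
Kn = 7.5422

7.5422


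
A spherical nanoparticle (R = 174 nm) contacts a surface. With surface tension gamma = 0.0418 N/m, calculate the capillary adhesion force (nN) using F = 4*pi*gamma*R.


Convert radius: R = 174 nm = 1.74e-07 m
F = 4 * pi * gamma * R
F = 4 * pi * 0.0418 * 1.74e-07
F = 9.13977e-08 N = 91.3977 nN

91.3977


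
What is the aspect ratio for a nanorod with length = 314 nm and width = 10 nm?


Aspect ratio AR = length / diameter
AR = 314 / 10
AR = 31.4

31.4


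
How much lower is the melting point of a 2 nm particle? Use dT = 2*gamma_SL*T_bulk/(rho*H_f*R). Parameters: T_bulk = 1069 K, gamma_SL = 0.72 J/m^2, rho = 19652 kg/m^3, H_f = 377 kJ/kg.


Radius R = 2/2 = 1 nm = 1e-09 m
Convert H_f = 377 kJ/kg = 377000 J/kg
dT = 2 * gamma_SL * T_bulk / (rho * H_f * R)
dT = 2 * 0.72 * 1069 / (19652 * 377000 * 1e-09)
dT = 207.8 K

207.8


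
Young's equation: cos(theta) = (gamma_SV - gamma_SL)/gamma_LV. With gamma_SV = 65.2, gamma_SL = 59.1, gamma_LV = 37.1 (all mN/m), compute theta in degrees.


cos(theta) = (gamma_SV - gamma_SL) / gamma_LV
cos(theta) = (65.2 - 59.1) / 37.1
cos(theta) = 0.16442
theta = arccos(0.16442) = 80.54 degrees

80.54


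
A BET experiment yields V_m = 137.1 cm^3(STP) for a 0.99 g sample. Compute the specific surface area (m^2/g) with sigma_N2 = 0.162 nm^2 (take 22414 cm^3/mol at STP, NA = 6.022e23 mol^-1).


Number of moles in monolayer = V_m / 22414 = 137.1 / 22414 = 0.00611671
Number of molecules = moles * NA = 0.00611671 * 6.022e23
SA = molecules * sigma / mass
SA = (137.1 / 22414) * 6.022e23 * 0.162e-18 / 0.99
SA = 602.8 m^2/g

602.8


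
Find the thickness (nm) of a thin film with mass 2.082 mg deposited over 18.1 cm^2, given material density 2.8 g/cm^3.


Convert: m = 2.082 mg = 2.0820e-06 kg, A = 18.1 cm^2 = 1.8100e-03 m^2, rho = 2.8 g/cm^3 = 2800 kg/m^3
t = m / (A * rho)
t = 2.0820e-06 / (1.8100e-03 * 2800)
t = 4.1081e-07 m = 410.8 nm

410.8


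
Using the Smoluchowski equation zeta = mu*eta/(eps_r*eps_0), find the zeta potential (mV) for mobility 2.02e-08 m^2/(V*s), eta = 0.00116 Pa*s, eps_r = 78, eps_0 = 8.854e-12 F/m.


Smoluchowski equation: zeta = mu * eta / (eps_r * eps_0)
zeta = 2.02e-08 * 0.00116 / (78 * 8.854e-12)
zeta = 0.033929 V = 33.93 mV

33.93


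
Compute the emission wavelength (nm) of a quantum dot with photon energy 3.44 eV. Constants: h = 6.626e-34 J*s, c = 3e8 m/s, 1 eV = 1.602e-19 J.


Convert energy: E = 3.44 eV = 3.44 * 1.602e-19 = 5.51088e-19 J
lambda = h*c / E = 6.626e-34 * 3e8 / 5.51088e-19
lambda = 3.60705e-07 m = 360.7 nm

360.7


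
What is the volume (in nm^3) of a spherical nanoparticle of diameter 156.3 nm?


Radius r = 156.3/2 = 78.15 nm
Volume V = (4/3) * pi * r^3
V = (4/3) * pi * (78.15)^3
V = 1999288.91 nm^3

1999288.91


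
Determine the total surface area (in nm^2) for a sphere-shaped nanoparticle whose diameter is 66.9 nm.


Radius r = 66.9/2 = 33.45 nm
Surface area SA = 4 * pi * r^2
SA = 4 * pi * (33.45)^2
SA = 14060.54 nm^2

14060.54


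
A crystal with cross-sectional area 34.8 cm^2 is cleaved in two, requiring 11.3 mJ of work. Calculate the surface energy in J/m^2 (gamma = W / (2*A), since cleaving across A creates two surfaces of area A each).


Convert: A = 34.8 cm^2 = 0.00348 m^2, W = 11.3 mJ = 0.0113 J
Cleaving exposes two faces of area A, so total new surface = 2*A and gamma = W / (2*A)
gamma = 0.0113 / (2 * 0.00348)
gamma = 1.624 J/m^2

1.624


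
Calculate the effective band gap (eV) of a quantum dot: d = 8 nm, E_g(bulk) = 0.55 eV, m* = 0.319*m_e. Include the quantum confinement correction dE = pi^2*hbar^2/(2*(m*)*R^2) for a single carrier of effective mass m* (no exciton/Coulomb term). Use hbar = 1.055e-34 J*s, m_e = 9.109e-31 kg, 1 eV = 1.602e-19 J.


Radius R = 8/2 nm = 4e-09 m
Confinement energy dE = pi^2 * hbar^2 / (2 * m_eff * m_e * R^2)
dE = pi^2 * (1.055e-34)^2 / (2 * 0.319 * 9.109e-31 * (4e-09)^2) J, divided by 1.602e-19 J/eV
dE = 0.0737 eV
Total band gap = E_g(bulk) + dE = 0.55 + 0.0737 = 0.6237 eV

0.6237


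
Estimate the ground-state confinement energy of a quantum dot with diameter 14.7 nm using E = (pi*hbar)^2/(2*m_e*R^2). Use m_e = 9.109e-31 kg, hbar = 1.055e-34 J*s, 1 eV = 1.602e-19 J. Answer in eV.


Radius R = 14.7/2 = 7.35 nm = 7.35e-09 m
E = (pi * 1.055e-34)^2 / (2 * 9.109e-31 * (7.35e-09)^2)
E(J) = 1.11617e-21
E = E(J) / 1.602e-19 = 0.007 eV

0.007


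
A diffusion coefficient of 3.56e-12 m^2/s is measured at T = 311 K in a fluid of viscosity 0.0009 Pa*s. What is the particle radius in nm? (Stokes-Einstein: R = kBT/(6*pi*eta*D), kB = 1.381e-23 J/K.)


Stokes-Einstein: R = kB*T / (6*pi*eta*D)
R = 1.381e-23 * 311 / (6 * pi * 0.0009 * 3.56e-12)
R = 7.11149e-08 m = 71.11 nm

71.11


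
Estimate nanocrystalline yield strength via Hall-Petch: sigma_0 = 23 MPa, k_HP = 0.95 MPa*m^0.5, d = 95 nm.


d = 95 nm = 9.5e-08 m
sqrt(d) = 0.0003082207
Hall-Petch contribution = k / sqrt(d) = 0.95 / 0.0003082207 = 3082.2 MPa
sigma = sigma_0 + k/sqrt(d) = 23 + 3082.2 = 3105.2 MPa

3105.2


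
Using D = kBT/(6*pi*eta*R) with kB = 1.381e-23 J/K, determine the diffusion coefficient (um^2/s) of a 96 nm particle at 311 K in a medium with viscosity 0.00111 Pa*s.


Radius R = 96/2 = 48 nm = 4.8e-08 m
D = kB*T / (6*pi*eta*R)
D = 1.381e-23 * 311 / (6 * pi * 0.00111 * 4.8e-08)
D = 4.2765e-12 m^2/s = 4.277 um^2/s

4.277


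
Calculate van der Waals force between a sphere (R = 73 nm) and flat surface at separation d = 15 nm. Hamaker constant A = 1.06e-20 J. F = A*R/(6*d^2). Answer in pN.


Convert to SI: R = 73 nm = 7.3e-08 m, d = 15 nm = 1.5e-08 m
F = A * R / (6 * d^2)
F = 1.06e-20 * 7.3e-08 / (6 * (1.5e-08)^2)
F = 5.73185e-13 N = 0.573 pN

0.573


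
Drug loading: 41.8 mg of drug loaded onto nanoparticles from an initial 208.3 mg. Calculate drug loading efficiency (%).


Drug loading efficiency = (drug loaded / drug initial) * 100
DLE = 41.8 / 208.3 * 100
DLE = 0.2007 * 100
DLE = 20.07%

20.07


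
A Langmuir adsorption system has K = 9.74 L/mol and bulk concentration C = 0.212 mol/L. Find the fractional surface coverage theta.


Langmuir isotherm: theta = K*C / (1 + K*C)
K*C = 9.74 * 0.212 = 2.06488
theta = 2.06488 / (1 + 2.06488) = 2.06488 / 3.06488
theta = 0.6737

0.6737


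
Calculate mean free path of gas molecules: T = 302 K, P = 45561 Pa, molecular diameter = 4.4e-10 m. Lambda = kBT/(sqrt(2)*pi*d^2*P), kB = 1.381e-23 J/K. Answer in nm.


Mean free path: lambda = kB*T / (sqrt(2) * pi * d^2 * P)
lambda = 1.381e-23 * 302 / (sqrt(2) * pi * (4.4e-10)^2 * 45561)
lambda = 1.06423e-07 m
lambda = 106.42 nm

106.42


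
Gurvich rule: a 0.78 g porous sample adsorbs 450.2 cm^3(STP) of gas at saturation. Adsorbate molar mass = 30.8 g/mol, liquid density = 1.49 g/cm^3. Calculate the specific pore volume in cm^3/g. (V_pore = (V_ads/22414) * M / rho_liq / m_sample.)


Moles adsorbed n = V_ads / 22414 = 450.2 / 22414 = 2.008566e-02 mol
Liquid volume V_liq = n * M / rho_liq = 2.008566e-02 * 30.8 / 1.49 = 0.41519 cm^3
Specific pore volume V_pore = V_liq / m_sample = 0.41519 / 0.78
V_pore = 0.5323 cm^3/g

0.5323


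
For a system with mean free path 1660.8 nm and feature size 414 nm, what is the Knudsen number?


Knudsen number Kn = lambda / L
Kn = 1660.8 / 414
Kn = 4.0116

4.0116


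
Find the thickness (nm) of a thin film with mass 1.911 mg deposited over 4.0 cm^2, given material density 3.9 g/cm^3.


Convert: m = 1.911 mg = 1.9110e-06 kg, A = 4.0 cm^2 = 4.0000e-04 m^2, rho = 3.9 g/cm^3 = 3900 kg/m^3
t = m / (A * rho)
t = 1.9110e-06 / (4.0000e-04 * 3900)
t = 1.2250e-06 m = 1225.0 nm

1225.0


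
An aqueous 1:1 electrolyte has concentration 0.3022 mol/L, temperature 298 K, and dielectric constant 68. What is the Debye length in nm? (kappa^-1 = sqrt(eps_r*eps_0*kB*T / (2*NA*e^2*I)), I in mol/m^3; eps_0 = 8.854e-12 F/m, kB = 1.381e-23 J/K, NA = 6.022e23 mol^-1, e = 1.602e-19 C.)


Ionic strength I = 0.3022 * 1^2 * 1000 = 302.2 mol/m^3
kappa^-1 = sqrt(68 * 8.854e-12 * 1.381e-23 * 298 / (2 * 6.022e23 * (1.602e-19)^2 * 302.2))
kappa^-1 = 0.515 nm

0.515


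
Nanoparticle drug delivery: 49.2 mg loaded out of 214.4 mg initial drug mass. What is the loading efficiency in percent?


Drug loading efficiency = (drug loaded / drug initial) * 100
DLE = 49.2 / 214.4 * 100
DLE = 0.2295 * 100
DLE = 22.95%

22.95


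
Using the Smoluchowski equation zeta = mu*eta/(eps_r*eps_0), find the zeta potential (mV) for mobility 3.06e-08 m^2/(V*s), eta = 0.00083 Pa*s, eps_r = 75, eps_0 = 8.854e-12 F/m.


Smoluchowski equation: zeta = mu * eta / (eps_r * eps_0)
zeta = 3.06e-08 * 0.00083 / (75 * 8.854e-12)
zeta = 0.038247 V = 38.25 mV

38.25


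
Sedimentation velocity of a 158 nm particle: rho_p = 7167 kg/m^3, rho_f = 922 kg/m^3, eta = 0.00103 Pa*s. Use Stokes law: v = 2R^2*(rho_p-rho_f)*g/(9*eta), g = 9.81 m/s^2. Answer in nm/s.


Radius R = 158/2 nm = 7.9e-08 m
Density difference = 7167 - 922 = 6245 kg/m^3
v = 2 * R^2 * (rho_p - rho_f) * g / (9 * eta)
v = 2 * (7.9e-08)^2 * 6245 * 9.81 / (9 * 0.00103)
v = 8.24909e-08 m/s = 82.4909 nm/s

82.4909


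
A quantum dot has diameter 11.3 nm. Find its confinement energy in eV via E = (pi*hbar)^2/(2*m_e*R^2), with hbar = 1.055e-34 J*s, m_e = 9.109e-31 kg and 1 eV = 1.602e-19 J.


Radius R = 11.3/2 = 5.65 nm = 5.65e-09 m
E = (pi * 1.055e-34)^2 / (2 * 9.109e-31 * (5.65e-09)^2)
E(J) = 1.88889e-21
E = E(J) / 1.602e-19 = 0.0118 eV

0.0118


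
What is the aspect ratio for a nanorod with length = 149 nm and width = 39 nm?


Aspect ratio AR = length / diameter
AR = 149 / 39
AR = 3.82

3.82


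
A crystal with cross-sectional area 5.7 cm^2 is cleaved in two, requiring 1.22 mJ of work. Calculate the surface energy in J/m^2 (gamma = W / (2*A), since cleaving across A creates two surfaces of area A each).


Convert: A = 5.7 cm^2 = 0.00057 m^2, W = 1.22 mJ = 0.00122 J
Cleaving exposes two faces of area A, so total new surface = 2*A and gamma = W / (2*A)
gamma = 0.00122 / (2 * 0.00057)
gamma = 1.07 J/m^2

1.07


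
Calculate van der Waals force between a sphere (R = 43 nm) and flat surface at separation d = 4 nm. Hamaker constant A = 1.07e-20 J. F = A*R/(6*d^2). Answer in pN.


Convert to SI: R = 43 nm = 4.3e-08 m, d = 4 nm = 4e-09 m
F = A * R / (6 * d^2)
F = 1.07e-20 * 4.3e-08 / (6 * (4e-09)^2)
F = 4.79271e-12 N = 4.793 pN

4.793


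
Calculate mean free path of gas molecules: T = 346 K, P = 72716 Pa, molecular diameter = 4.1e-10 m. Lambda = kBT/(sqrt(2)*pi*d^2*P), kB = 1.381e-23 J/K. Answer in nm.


Mean free path: lambda = kB*T / (sqrt(2) * pi * d^2 * P)
lambda = 1.381e-23 * 346 / (sqrt(2) * pi * (4.1e-10)^2 * 72716)
lambda = 8.79847e-08 m
lambda = 87.98 nm

87.98


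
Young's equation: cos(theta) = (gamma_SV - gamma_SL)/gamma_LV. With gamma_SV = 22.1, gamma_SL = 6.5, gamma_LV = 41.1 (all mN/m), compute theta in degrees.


cos(theta) = (gamma_SV - gamma_SL) / gamma_LV
cos(theta) = (22.1 - 6.5) / 41.1
cos(theta) = 0.379562
theta = arccos(0.379562) = 67.69 degrees

67.69


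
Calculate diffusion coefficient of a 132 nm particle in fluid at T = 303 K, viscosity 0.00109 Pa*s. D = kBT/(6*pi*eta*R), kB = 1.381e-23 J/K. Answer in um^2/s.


Radius R = 132/2 = 66 nm = 6.6e-08 m
D = kB*T / (6*pi*eta*R)
D = 1.381e-23 * 303 / (6 * pi * 0.00109 * 6.6e-08)
D = 3.08578e-12 m^2/s = 3.086 um^2/s

3.086


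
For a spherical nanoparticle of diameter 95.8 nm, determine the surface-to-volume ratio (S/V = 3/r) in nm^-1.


Radius r = 95.8/2 = 47.9 nm
S/V = 3 / r = 3 / 47.9
S/V = 0.0626 nm^-1

0.0626


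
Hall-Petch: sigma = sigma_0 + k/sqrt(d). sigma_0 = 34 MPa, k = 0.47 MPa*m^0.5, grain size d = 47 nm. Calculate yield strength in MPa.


d = 47 nm = 4.7e-08 m
sqrt(d) = 0.0002167948
Hall-Petch contribution = k / sqrt(d) = 0.47 / 0.0002167948 = 2167.9 MPa
sigma = sigma_0 + k/sqrt(d) = 34 + 2167.9 = 2201.9 MPa

2201.9


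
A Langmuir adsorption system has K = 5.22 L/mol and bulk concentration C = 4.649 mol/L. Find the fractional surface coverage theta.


Langmuir isotherm: theta = K*C / (1 + K*C)
K*C = 5.22 * 4.649 = 24.26778
theta = 24.26778 / (1 + 24.26778) = 24.26778 / 25.26778
theta = 0.9604

0.9604


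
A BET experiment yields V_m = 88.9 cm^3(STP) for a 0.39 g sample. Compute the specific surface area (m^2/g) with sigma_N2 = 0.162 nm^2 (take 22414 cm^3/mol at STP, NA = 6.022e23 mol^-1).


Number of moles in monolayer = V_m / 22414 = 88.9 / 22414 = 0.00396627
Number of molecules = moles * NA = 0.00396627 * 6.022e23
SA = molecules * sigma / mass
SA = (88.9 / 22414) * 6.022e23 * 0.162e-18 / 0.39
SA = 992.1 m^2/g

992.1


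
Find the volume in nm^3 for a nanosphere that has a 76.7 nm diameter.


Radius r = 76.7/2 = 38.35 nm
Volume V = (4/3) * pi * r^3
V = (4/3) * pi * (38.35)^3
V = 236257.02 nm^3

236257.02


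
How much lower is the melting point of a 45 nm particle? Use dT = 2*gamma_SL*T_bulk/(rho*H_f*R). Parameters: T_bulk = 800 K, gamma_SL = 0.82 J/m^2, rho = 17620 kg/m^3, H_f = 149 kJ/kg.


Radius R = 45/2 = 22.5 nm = 2.25e-08 m
Convert H_f = 149 kJ/kg = 149000 J/kg
dT = 2 * gamma_SL * T_bulk / (rho * H_f * R)
dT = 2 * 0.82 * 800 / (17620 * 149000 * 2.25e-08)
dT = 22.2 K

22.2


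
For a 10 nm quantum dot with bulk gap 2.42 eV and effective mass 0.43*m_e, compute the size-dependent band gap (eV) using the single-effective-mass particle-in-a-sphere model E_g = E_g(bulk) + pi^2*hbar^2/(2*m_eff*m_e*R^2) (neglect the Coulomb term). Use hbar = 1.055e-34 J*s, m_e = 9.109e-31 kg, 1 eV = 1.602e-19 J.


Radius R = 10/2 nm = 5e-09 m
Confinement energy dE = pi^2 * hbar^2 / (2 * m_eff * m_e * R^2)
dE = pi^2 * (1.055e-34)^2 / (2 * 0.43 * 9.109e-31 * (5e-09)^2) J, divided by 1.602e-19 J/eV
dE = 0.035 eV
Total band gap = E_g(bulk) + dE = 2.42 + 0.035 = 2.455 eV

2.455


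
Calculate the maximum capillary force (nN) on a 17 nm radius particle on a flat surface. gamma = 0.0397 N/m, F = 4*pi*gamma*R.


Convert radius: R = 17 nm = 1.7e-08 m
F = 4 * pi * gamma * R
F = 4 * pi * 0.0397 * 1.7e-08
F = 8.48104e-09 N = 8.481 nN

8.481


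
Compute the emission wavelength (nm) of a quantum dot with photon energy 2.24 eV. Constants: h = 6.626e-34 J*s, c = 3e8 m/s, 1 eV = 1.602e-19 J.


Convert energy: E = 2.24 eV = 2.24 * 1.602e-19 = 3.58848e-19 J
lambda = h*c / E = 6.626e-34 * 3e8 / 3.58848e-19
lambda = 5.53939e-07 m = 553.9 nm

553.9


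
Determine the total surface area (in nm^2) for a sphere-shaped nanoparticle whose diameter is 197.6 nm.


Radius r = 197.6/2 = 98.8 nm
Surface area SA = 4 * pi * r^2
SA = 4 * pi * (98.8)^2
SA = 122665.87 nm^2

122665.87


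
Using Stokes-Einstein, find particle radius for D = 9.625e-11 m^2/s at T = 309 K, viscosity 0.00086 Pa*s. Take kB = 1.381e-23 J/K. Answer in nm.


Stokes-Einstein: R = kB*T / (6*pi*eta*D)
R = 1.381e-23 * 309 / (6 * pi * 0.00086 * 9.625e-11)
R = 2.73497e-09 m = 2.73 nm

2.73


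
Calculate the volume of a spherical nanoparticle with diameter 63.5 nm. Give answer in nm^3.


Radius r = 63.5/2 = 31.75 nm
Volume V = (4/3) * pi * r^3
V = (4/3) * pi * (31.75)^3
V = 134066.35 nm^3

134066.35


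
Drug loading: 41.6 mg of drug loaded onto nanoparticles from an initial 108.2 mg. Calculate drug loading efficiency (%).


Drug loading efficiency = (drug loaded / drug initial) * 100
DLE = 41.6 / 108.2 * 100
DLE = 0.3845 * 100
DLE = 38.45%

38.45


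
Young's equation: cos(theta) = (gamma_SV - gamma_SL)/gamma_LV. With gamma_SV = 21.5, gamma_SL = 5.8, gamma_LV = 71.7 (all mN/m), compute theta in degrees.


cos(theta) = (gamma_SV - gamma_SL) / gamma_LV
cos(theta) = (21.5 - 5.8) / 71.7
cos(theta) = 0.218968
theta = arccos(0.218968) = 77.35 degrees

77.35


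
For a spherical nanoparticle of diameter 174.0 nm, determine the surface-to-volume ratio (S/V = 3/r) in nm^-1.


Radius r = 174.0/2 = 87 nm
S/V = 3 / r = 3 / 87
S/V = 0.0345 nm^-1

0.0345


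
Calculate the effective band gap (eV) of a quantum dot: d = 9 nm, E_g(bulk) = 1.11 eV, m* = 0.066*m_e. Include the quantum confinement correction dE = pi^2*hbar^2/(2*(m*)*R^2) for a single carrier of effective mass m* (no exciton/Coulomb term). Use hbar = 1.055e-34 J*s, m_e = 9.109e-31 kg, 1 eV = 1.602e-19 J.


Radius R = 9/2 nm = 4.5e-09 m
Confinement energy dE = pi^2 * hbar^2 / (2 * m_eff * m_e * R^2)
dE = pi^2 * (1.055e-34)^2 / (2 * 0.066 * 9.109e-31 * (4.5e-09)^2) J, divided by 1.602e-19 J/eV
dE = 0.2816 eV
Total band gap = E_g(bulk) + dE = 1.11 + 0.2816 = 1.3916 eV

1.3916


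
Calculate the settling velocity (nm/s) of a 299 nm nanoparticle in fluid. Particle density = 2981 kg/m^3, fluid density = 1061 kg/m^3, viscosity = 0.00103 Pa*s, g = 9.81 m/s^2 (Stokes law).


Radius R = 299/2 nm = 1.495e-07 m
Density difference = 2981 - 1061 = 1920 kg/m^3
v = 2 * R^2 * (rho_p - rho_f) * g / (9 * eta)
v = 2 * (1.495e-07)^2 * 1920 * 9.81 / (9 * 0.00103)
v = 9.08245e-08 m/s = 90.8245 nm/s

90.8245


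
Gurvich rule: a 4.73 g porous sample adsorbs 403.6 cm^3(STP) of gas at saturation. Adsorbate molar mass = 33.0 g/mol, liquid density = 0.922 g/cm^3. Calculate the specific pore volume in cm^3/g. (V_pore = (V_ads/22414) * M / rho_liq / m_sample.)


Moles adsorbed n = V_ads / 22414 = 403.6 / 22414 = 1.800660e-02 mol
Liquid volume V_liq = n * M / rho_liq = 1.800660e-02 * 33.0 / 0.922 = 0.64449 cm^3
Specific pore volume V_pore = V_liq / m_sample = 0.64449 / 4.73
V_pore = 0.1363 cm^3/g

0.1363
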